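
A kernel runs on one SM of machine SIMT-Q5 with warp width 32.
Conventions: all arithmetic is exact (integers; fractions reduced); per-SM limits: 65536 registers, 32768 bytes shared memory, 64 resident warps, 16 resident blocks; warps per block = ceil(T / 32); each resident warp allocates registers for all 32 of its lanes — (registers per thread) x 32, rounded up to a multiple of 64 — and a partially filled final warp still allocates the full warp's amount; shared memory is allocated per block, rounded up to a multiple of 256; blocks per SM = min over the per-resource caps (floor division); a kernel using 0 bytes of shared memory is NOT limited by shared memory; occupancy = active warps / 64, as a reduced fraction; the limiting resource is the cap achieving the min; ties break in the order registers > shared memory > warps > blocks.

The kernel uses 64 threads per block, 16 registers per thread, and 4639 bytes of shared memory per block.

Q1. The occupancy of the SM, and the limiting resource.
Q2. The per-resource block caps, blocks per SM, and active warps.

Answer: occupancy 3/16, limited by shared memory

registers: 64 blocks
shared memory: 6 blocks
warps: 32 blocks
blocks: 16 blocks

Answer: 6 blocks, 12 active warps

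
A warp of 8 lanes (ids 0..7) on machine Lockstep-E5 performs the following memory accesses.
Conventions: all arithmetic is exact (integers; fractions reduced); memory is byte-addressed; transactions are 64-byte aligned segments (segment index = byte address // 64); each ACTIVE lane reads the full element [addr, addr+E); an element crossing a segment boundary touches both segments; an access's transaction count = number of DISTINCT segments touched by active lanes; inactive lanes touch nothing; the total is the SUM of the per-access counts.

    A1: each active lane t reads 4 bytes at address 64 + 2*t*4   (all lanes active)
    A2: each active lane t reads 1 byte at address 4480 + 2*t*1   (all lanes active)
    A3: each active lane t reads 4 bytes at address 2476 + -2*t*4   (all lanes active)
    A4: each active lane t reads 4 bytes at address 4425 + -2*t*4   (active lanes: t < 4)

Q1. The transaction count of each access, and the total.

A1: 1 transaction
A2: 1 transaction
A3: 2 transactions
A4: 2 transactions

Answer: 1,1,2,2; total 6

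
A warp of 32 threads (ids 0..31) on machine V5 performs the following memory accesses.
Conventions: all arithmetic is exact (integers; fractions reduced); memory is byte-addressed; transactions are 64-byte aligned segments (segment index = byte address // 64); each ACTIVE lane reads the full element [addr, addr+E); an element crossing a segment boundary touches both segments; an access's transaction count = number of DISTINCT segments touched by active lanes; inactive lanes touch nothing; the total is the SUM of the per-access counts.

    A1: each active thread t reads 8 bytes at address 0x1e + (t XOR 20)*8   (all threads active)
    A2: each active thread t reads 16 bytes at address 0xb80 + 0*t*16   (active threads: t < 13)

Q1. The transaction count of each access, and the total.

A1: 5 transactions
A2: 1 transaction

Answer: 5,1; total 6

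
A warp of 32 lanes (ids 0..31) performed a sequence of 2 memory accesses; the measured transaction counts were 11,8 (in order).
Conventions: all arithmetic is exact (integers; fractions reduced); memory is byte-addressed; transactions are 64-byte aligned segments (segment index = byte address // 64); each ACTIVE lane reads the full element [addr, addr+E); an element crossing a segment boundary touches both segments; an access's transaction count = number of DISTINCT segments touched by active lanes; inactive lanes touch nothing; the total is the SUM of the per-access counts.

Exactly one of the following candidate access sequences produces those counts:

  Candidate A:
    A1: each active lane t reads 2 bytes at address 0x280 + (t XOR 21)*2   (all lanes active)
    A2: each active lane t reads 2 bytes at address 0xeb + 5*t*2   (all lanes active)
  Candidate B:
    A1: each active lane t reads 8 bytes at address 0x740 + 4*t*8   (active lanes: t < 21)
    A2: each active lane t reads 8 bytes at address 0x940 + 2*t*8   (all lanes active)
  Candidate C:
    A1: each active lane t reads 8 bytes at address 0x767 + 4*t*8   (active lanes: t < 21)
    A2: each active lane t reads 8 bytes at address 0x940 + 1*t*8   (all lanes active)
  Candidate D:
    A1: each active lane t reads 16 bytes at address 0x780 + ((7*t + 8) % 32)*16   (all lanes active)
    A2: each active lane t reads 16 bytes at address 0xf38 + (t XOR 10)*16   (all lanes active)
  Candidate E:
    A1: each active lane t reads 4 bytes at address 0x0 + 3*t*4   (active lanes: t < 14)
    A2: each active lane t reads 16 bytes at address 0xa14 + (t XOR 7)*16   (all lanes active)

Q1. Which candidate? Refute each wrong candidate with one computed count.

A: A1 gives 1 transaction, not 11
C: A2 gives 4 transactions, not 8
D: A1 gives 8 transactions, not 11
E: A1 gives 3 transactions, not 11
B: all counts match (11,8)

Answer: B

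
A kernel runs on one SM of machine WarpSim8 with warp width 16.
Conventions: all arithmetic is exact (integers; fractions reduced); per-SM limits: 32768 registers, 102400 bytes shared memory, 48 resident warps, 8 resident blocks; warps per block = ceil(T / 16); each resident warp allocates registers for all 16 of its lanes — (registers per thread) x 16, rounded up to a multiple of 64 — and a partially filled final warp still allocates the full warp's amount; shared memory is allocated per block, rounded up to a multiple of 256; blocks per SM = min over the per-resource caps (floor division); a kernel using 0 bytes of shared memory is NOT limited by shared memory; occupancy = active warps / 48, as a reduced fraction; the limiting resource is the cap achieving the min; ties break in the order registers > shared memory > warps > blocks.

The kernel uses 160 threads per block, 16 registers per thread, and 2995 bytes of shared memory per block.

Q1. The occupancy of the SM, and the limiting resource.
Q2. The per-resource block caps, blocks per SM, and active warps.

Answer: occupancy 5/6, limited by warps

registers: 12 blocks
shared memory: 33 blocks
warps: 4 blocks
blocks: 8 blocks

Answer: 4 blocks, 40 active warps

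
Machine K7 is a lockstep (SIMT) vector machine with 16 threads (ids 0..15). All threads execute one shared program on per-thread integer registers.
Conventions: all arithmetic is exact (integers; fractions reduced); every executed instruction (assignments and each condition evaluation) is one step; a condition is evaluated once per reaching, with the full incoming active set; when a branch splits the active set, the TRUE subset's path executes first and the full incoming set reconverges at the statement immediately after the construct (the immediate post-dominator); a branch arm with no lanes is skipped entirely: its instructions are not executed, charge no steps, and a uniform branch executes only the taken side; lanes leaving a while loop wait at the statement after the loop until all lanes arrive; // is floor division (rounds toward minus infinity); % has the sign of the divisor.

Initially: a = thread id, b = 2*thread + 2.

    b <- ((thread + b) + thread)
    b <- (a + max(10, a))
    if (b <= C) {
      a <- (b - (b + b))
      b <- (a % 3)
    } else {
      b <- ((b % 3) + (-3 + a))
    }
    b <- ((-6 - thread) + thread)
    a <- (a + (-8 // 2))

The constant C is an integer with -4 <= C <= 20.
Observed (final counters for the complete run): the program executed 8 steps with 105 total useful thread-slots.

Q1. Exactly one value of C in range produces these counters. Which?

Answer: C = 18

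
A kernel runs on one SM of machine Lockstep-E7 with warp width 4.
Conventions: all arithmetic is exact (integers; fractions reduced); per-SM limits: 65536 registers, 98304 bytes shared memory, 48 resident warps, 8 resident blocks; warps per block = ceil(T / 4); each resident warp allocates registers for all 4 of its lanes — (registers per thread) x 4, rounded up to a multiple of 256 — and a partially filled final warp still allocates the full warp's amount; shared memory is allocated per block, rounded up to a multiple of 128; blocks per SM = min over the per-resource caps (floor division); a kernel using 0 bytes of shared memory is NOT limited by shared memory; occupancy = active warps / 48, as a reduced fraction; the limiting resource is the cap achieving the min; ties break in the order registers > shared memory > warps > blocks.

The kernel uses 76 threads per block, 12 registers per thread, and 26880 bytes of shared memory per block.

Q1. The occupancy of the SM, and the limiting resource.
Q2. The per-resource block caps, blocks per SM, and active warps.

Answer: occupancy 19/24, limited by warps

registers: 13 blocks
shared memory: 3 blocks
warps: 2 blocks
blocks: 8 blocks

Answer: 2 blocks, 38 active warps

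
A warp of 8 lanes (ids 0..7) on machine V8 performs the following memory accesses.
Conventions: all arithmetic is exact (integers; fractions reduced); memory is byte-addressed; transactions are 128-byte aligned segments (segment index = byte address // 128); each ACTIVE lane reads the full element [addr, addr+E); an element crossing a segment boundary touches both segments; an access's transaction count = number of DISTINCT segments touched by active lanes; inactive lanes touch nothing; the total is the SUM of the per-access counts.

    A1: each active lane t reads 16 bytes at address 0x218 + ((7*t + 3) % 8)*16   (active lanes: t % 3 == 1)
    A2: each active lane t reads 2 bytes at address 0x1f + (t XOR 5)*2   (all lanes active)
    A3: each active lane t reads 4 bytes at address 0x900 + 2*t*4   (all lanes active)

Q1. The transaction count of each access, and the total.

A1: 2 transactions
A2: 1 transaction
A3: 1 transaction

Answer: 2,1,1; total 4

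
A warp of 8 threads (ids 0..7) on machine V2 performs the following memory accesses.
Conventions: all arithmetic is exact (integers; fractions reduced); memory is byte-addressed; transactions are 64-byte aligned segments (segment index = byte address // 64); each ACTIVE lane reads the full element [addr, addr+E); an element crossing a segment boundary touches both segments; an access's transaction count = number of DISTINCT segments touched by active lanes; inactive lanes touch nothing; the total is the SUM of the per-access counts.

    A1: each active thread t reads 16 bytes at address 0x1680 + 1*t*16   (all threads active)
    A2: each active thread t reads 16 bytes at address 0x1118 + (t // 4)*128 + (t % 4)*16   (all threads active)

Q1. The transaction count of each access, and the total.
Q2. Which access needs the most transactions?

A1: 2 transactions
A2: 4 transactions

Answer: 2,4; total 6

Answer: A2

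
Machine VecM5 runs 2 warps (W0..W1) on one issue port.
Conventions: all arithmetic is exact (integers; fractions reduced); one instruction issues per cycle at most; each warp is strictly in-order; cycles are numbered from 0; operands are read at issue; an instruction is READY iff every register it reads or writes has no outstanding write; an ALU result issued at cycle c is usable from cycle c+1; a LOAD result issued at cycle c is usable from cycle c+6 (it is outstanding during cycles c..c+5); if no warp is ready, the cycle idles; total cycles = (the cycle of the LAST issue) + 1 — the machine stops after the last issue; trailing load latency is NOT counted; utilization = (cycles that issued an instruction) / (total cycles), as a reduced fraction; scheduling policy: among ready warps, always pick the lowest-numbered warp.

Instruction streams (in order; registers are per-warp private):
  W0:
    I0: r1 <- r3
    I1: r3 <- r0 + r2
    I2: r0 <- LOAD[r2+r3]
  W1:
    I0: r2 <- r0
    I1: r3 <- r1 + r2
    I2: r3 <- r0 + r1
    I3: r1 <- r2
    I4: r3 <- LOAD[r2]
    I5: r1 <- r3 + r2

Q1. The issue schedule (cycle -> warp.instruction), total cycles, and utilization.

cycle 0: W0.I0
cycle 1: W0.I1
cycle 2: W0.I2
cycle 3: W1.I0
cycle 4: W1.I1
cycle 5: W1.I2
cycle 6: W1.I3
cycle 7: W1.I4
cycle 8: idle
cycle 9: idle
cycle 10: idle
cycle 11: idle
cycle 12: idle
cycle 13: W1.I5

Answer: 14 cycles, utilization 9/14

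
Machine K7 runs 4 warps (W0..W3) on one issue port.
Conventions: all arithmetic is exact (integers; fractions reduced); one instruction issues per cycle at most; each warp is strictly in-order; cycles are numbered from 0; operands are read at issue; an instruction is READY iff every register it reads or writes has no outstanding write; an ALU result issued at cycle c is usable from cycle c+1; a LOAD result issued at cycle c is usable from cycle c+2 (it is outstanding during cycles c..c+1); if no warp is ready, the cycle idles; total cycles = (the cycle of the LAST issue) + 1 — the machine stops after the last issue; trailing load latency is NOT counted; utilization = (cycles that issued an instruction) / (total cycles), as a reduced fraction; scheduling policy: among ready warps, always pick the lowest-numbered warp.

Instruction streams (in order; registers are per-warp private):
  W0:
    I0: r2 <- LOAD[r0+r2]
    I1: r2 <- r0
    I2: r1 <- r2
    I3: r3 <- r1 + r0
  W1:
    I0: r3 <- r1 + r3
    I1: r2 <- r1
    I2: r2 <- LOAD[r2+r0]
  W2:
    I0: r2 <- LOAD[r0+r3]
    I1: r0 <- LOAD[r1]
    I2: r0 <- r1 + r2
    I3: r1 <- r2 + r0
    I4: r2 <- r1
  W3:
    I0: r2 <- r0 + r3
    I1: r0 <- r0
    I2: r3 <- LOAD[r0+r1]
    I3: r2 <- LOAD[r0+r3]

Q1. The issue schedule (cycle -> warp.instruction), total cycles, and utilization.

cycle 0: W0.I0
cycle 1: W1.I0
cycle 2: W0.I1
cycle 3: W0.I2
cycle 4: W0.I3
cycle 5: W1.I1
cycle 6: W1.I2
cycle 7: W2.I0
cycle 8: W2.I1
cycle 9: W3.I0
cycle 10: W2.I2
cycle 11: W2.I3
cycle 12: W2.I4
cycle 13: W3.I1
cycle 14: W3.I2
cycle 15: idle
cycle 16: W3.I3

Answer: 17 cycles, utilization 16/17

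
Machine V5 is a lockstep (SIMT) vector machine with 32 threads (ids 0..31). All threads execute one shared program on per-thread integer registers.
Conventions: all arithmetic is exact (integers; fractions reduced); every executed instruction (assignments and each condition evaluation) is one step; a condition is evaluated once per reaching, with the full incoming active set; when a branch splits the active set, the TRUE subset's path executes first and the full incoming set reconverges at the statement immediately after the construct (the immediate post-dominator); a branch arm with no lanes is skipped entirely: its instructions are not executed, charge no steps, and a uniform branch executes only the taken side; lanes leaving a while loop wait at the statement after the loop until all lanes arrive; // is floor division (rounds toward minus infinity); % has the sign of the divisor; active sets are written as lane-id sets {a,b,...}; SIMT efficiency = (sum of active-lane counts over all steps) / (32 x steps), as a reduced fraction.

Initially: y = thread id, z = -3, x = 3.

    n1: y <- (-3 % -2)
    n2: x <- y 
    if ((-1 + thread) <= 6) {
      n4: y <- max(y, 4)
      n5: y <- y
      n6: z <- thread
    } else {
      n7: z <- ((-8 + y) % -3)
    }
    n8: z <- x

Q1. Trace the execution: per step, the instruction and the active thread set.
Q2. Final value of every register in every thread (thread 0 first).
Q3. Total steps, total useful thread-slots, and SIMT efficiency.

step 0: y <- (-3 % -2)               {0,1,2,3,4,5,6,7,8,9,10,11,12,13,14,15,16,17,18,19,20,21,22,23,24,25,26,27,28,29,30,31}
step 1: x <- y                       {0,1,2,3,4,5,6,7,8,9,10,11,12,13,14,15,16,17,18,19,20,21,22,23,24,25,26,27,28,29,30,31}
step 2: eval ((-1 + thread) <= 6)    {0,1,2,3,4,5,6,7,8,9,10,11,12,13,14,15,16,17,18,19,20,21,22,23,24,25,26,27,28,29,30,31}
step 3: y <- max(y, 4)               {0,1,2,3,4,5,6,7}
step 4: y <- y                       {0,1,2,3,4,5,6,7}
step 5: z <- thread                  {0,1,2,3,4,5,6,7}
step 6: z <- ((-8 + y) % -3)         {8,9,10,11,12,13,14,15,16,17,18,19,20,21,22,23,24,25,26,27,28,29,30,31}
step 7: z <- x                       {0,1,2,3,4,5,6,7,8,9,10,11,12,13,14,15,16,17,18,19,20,21,22,23,24,25,26,27,28,29,30,31}

Answer: 8 steps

y: 4,4,4,4,4,4,4,4,-1,-1,-1,-1,-1,-1,-1,-1,-1,-1,-1,-1,-1,-1,-1,-1,-1,-1,-1,-1,-1,-1,-1,-1
z: -1,-1,-1,-1,-1,-1,-1,-1,-1,-1,-1,-1,-1,-1,-1,-1,-1,-1,-1,-1,-1,-1,-1,-1,-1,-1,-1,-1,-1,-1,-1,-1
x: -1,-1,-1,-1,-1,-1,-1,-1,-1,-1,-1,-1,-1,-1,-1,-1,-1,-1,-1,-1,-1,-1,-1,-1,-1,-1,-1,-1,-1,-1,-1,-1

steps = 8; useful = 176; efficiency = 176/256 = 11/16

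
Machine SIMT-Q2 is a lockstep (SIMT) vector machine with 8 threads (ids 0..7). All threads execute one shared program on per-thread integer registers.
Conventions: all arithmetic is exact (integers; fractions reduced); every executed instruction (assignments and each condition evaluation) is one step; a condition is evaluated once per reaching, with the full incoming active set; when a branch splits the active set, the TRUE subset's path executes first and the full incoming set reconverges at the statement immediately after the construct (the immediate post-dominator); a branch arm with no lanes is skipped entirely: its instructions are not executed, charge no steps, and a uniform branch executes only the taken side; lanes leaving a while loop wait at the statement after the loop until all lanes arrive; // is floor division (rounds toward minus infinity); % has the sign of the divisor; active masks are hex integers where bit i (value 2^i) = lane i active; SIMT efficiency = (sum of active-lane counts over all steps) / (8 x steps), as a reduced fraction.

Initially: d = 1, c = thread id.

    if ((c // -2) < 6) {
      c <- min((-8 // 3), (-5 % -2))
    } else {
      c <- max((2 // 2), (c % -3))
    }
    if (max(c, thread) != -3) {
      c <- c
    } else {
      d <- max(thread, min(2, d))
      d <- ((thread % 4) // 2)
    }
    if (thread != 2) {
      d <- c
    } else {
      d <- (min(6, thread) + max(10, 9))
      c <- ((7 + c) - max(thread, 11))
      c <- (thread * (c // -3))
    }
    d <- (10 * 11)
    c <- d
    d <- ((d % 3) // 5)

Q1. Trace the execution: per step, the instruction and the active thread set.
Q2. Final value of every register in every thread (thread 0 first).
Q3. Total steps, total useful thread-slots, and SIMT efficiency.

step 0: eval ((c // -2) < 6)         0xff
step 1: c <- min((-8 // 3), (-5 % -2)) 0xff
step 2: eval (max(c, thread) != -3)  0xff
step 3: c <- c                       0xff
step 4: eval (thread != 2)           0xff
step 5: d <- c                       0xfb
step 6: d <- (min(6, thread) + max(10, 9)) 0x04
step 7: c <- ((7 + c) - max(thread, 11)) 0x04
step 8: c <- (thread * (c // -3))    0x04
step 9: d <- (10 * 11)               0xff
step 10: c <- d                       0xff
step 11: d <- ((d % 3) // 5)          0xff

Answer: 12 steps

d: 0,0,0,0,0,0,0,0
c: 110,110,110,110,110,110,110,110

steps = 12; useful = 74; efficiency = 74/96 = 37/48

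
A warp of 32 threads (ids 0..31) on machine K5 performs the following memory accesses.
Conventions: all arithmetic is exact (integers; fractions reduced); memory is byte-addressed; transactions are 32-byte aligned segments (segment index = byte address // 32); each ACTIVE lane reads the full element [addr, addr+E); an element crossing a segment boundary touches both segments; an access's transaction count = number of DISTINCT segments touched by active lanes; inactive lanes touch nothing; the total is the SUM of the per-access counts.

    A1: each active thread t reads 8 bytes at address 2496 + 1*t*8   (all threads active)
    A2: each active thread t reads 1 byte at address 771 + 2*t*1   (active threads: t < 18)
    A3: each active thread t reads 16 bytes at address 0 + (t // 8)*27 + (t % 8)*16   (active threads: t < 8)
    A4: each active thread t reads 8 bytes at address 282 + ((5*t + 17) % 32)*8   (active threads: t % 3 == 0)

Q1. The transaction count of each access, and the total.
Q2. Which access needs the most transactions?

A1: 8 transactions
A2: 2 transactions
A3: 4 transactions
A4: 9 transactions

Answer: 8,2,4,9; total 23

Answer: A4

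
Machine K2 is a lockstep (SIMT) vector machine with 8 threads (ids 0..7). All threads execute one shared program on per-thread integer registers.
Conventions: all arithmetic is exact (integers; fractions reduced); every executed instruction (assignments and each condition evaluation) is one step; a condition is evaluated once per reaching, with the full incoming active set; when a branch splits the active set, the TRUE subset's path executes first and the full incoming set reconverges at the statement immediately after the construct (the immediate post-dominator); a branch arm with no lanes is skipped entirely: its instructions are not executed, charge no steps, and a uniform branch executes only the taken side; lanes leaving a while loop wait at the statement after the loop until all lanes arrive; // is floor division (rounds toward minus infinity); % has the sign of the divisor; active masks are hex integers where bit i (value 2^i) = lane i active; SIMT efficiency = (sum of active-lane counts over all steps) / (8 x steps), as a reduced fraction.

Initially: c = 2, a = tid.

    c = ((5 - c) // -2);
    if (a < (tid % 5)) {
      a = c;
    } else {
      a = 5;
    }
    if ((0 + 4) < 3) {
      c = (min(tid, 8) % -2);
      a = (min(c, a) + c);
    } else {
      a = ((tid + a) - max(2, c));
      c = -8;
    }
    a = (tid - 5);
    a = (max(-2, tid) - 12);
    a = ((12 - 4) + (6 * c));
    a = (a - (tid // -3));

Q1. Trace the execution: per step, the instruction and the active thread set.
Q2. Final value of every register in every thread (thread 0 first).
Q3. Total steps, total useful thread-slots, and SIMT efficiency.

step 0: c <- ((5 - c) // -2)         0xff
step 1: eval (a < (tid % 5))         0xff
step 2: a <- 5                       0xff
step 3: eval ((0 + 4) < 3)           0xff
step 4: a <- ((tid + a) - max(2, c)) 0xff
step 5: c <- -8                      0xff
step 6: a <- (tid - 5)               0xff
step 7: a <- (max(-2, tid) - 12)     0xff
step 8: a <- ((12 - 4) + (6 * c))    0xff
step 9: a <- (a - (tid // -3))       0xff

Answer: 10 steps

c: -8,-8,-8,-8,-8,-8,-8,-8
a: -40,-39,-39,-39,-38,-38,-38,-37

steps = 10; useful = 80; efficiency = 80/80 = 1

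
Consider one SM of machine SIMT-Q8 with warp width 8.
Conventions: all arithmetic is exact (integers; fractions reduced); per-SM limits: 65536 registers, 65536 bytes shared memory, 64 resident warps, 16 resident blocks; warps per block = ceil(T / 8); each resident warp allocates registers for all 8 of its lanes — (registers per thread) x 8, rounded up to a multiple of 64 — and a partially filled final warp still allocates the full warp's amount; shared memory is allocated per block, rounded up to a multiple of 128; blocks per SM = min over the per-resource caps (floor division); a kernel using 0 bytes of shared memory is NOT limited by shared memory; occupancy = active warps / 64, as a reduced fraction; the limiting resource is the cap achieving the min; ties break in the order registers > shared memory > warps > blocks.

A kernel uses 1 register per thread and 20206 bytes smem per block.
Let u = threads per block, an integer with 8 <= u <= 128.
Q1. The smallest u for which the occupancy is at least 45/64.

Answer: u = 113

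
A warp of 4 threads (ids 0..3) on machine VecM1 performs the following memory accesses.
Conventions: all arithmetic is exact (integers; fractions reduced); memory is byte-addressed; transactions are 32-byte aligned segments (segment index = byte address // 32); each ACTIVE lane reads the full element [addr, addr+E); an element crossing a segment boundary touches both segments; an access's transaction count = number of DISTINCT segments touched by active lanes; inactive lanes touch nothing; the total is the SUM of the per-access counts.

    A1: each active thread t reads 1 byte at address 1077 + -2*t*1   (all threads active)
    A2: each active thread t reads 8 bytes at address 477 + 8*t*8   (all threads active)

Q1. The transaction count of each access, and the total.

A1: 1 transaction
A2: 8 transactions

Answer: 1,8; total 9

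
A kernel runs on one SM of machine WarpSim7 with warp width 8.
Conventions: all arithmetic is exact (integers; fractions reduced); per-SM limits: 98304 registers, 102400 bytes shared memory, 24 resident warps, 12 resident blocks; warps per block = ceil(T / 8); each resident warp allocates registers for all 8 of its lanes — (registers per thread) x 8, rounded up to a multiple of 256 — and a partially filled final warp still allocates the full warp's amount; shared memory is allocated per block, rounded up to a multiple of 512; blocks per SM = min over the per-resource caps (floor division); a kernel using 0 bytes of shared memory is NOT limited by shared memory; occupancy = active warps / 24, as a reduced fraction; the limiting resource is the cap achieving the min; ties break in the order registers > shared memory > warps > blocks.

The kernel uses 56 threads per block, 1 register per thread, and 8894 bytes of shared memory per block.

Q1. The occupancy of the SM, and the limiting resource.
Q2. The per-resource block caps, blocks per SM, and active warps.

Answer: occupancy 7/8, limited by warps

registers: 54 blocks
shared memory: 11 blocks
warps: 3 blocks
blocks: 12 blocks

Answer: 3 blocks, 21 active warps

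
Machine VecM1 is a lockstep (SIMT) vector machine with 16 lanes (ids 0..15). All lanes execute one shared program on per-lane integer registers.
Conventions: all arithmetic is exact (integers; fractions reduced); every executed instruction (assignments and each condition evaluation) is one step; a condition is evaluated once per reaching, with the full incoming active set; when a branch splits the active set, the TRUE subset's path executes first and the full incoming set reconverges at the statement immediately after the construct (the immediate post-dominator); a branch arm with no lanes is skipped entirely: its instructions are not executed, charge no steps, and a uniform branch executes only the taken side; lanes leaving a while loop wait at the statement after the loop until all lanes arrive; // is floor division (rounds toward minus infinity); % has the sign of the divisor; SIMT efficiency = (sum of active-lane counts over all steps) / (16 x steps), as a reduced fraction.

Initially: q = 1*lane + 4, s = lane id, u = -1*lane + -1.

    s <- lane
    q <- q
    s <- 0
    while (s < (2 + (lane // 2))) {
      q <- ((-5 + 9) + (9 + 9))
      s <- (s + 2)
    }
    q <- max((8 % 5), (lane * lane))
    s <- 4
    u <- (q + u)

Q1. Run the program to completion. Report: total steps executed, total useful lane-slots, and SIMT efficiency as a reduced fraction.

Answer: 22 steps, 256 useful, 8/11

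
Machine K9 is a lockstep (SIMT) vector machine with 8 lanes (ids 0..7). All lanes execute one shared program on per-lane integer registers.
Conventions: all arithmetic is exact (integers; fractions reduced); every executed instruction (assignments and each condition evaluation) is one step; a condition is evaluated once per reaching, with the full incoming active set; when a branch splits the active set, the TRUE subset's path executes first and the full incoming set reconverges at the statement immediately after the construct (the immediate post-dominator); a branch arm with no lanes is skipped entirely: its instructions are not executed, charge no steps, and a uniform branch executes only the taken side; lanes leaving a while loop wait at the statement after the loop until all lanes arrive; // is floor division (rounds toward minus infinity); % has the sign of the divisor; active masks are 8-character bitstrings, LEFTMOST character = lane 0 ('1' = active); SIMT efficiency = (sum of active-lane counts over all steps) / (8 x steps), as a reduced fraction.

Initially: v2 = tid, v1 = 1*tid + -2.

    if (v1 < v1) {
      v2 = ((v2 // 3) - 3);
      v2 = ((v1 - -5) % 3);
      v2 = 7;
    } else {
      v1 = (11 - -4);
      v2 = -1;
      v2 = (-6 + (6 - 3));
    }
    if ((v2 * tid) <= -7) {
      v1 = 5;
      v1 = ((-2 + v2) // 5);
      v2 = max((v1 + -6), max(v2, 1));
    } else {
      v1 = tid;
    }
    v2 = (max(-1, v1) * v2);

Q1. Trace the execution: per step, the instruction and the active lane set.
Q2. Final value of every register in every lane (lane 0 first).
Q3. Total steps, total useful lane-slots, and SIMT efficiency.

step 0: eval (v1 < v1)               11111111
step 1: v1 <- (11 - -4)              11111111
step 2: v2 <- -1                     11111111
step 3: v2 <- (-6 + (6 - 3))         11111111
step 4: eval ((v2 * tid) <= -7)      11111111
step 5: v1 <- 5                      00011111
step 6: v1 <- ((-2 + v2) // 5)       00011111
step 7: v2 <- max((v1 + -6), max(v2, 1)) 00011111
step 8: v1 <- tid                    11100000
step 9: v2 <- (max(-1, v1) * v2)     11111111

Answer: 10 steps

v2: 0,-3,-6,-1,-1,-1,-1,-1
v1: 0,1,2,-1,-1,-1,-1,-1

steps = 10; useful = 66; efficiency = 66/80 = 33/40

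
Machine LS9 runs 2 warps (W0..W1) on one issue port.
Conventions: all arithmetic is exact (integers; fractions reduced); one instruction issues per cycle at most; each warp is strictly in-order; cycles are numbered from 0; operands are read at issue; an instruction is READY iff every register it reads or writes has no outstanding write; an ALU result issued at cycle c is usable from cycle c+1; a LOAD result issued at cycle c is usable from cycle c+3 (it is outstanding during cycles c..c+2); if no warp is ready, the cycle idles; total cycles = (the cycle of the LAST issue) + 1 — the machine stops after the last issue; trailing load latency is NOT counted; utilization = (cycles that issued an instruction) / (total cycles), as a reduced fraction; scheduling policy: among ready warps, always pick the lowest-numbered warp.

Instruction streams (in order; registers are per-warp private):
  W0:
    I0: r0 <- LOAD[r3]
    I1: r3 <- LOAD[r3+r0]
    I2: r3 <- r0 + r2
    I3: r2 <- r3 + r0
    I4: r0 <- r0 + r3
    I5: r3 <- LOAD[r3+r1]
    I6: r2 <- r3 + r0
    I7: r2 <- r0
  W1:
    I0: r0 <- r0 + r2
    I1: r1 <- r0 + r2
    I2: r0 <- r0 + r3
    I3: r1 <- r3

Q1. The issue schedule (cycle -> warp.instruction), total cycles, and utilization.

cycle 0: W0.I0
cycle 1: W1.I0
cycle 2: W1.I1
cycle 3: W0.I1
cycle 4: W1.I2
cycle 5: W1.I3
cycle 6: W0.I2
cycle 7: W0.I3
cycle 8: W0.I4
cycle 9: W0.I5
cycle 10: idle
cycle 11: idle
cycle 12: W0.I6
cycle 13: W0.I7

Answer: 14 cycles, utilization 6/7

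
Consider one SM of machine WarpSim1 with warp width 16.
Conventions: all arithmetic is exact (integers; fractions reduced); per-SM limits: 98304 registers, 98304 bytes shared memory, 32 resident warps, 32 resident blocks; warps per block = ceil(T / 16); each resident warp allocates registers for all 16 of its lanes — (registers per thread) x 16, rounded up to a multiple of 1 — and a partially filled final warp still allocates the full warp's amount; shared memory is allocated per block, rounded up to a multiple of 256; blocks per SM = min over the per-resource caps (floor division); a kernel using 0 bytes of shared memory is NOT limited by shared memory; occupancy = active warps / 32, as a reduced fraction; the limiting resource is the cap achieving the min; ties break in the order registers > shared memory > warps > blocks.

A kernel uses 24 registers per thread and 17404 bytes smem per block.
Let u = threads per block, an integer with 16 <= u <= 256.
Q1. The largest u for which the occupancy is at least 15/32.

Answer: u = 256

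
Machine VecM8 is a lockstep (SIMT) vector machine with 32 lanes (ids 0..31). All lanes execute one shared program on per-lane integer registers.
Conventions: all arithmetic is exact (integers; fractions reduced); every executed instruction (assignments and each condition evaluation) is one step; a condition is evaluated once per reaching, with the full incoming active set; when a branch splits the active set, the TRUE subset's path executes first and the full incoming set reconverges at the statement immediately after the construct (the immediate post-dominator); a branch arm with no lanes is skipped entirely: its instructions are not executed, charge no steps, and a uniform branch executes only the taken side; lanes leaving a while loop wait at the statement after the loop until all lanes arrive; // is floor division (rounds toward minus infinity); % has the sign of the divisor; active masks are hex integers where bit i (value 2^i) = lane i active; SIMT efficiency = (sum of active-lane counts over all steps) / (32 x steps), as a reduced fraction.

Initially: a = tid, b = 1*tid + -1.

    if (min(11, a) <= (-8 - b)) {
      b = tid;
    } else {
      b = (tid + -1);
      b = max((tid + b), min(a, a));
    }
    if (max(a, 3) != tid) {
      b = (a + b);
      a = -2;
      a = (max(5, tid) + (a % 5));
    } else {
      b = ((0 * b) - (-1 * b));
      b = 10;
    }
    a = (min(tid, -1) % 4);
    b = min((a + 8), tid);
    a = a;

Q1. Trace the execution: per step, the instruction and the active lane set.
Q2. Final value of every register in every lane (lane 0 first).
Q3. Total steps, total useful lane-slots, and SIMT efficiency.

step 0: eval (min(11, a) <= (-8 - b)) 0xffffffff
step 1: b <- (tid + -1)              0xffffffff
step 2: b <- max((tid + b), min(a, a)) 0xffffffff
step 3: eval (max(a, 3) != tid)      0xffffffff
step 4: b <- (a + b)                 0x00000007
step 5: a <- -2                      0x00000007
step 6: a <- (max(5, tid) + (a % 5)) 0x00000007
step 7: b <- ((0 * b) - (-1 * b))    0xfffffff8
step 8: b <- 10                      0xfffffff8
step 9: a <- (min(tid, -1) % 4)      0xffffffff
step 10: b <- min((a + 8), tid)       0xffffffff
step 11: a <- a                       0xffffffff

Answer: 12 steps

a: 3,3,3,3,3,3,3,3,3,3,3,3,3,3,3,3,3,3,3,3,3,3,3,3,3,3,3,3,3,3,3,3
b: 0,1,2,3,4,5,6,7,8,9,10,11,11,11,11,11,11,11,11,11,11,11,11,11,11,11,11,11,11,11,11,11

steps = 12; useful = 291; efficiency = 291/384 = 97/128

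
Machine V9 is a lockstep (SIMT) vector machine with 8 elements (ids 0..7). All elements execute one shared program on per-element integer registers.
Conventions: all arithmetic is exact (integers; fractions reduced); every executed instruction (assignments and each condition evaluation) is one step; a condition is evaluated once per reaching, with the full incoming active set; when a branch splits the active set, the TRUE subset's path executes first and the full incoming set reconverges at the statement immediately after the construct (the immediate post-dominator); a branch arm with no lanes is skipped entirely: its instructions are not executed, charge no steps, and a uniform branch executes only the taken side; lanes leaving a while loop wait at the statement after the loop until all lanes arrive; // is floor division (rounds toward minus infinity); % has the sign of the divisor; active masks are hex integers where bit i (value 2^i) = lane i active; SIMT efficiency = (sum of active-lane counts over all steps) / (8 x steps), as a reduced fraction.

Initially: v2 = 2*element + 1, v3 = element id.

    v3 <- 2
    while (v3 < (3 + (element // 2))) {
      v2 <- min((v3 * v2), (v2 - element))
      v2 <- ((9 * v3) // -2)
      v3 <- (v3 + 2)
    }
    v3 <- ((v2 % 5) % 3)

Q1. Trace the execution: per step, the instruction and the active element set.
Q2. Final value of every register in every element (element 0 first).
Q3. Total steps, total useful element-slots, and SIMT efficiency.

step 0: v3 <- 2                      0xff
step 1: eval (v3 < (3 + (element // 2))) 0xff
step 2: v2 <- min((v3 * v2), (v2 - element)) 0xff
step 3: v2 <- ((9 * v3) // -2)       0xff
step 4: v3 <- (v3 + 2)               0xff
step 5: eval (v3 < (3 + (element // 2))) 0xff
step 6: v2 <- min((v3 * v2), (v2 - element)) 0xf0
step 7: v2 <- ((9 * v3) // -2)       0xf0
step 8: v3 <- (v3 + 2)               0xf0
step 9: eval (v3 < (3 + (element // 2))) 0xf0
step 10: v3 <- ((v2 % 5) % 3)         0xff

Answer: 11 steps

v2: -9,-9,-9,-9,-18,-18,-18,-18
v3: 1,1,1,1,2,2,2,2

steps = 11; useful = 72; efficiency = 72/88 = 9/11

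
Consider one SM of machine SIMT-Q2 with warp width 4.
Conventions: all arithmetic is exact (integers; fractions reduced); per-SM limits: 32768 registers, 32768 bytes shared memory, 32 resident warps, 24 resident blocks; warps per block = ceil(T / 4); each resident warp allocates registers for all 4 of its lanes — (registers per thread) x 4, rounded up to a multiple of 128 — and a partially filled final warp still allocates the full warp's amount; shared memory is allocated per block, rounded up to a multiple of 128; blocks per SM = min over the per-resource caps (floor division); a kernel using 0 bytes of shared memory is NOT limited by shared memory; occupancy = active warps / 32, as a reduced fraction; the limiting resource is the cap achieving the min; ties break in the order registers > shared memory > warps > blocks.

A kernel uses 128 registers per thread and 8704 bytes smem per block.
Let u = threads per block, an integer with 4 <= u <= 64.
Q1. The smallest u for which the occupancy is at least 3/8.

Answer: u = 13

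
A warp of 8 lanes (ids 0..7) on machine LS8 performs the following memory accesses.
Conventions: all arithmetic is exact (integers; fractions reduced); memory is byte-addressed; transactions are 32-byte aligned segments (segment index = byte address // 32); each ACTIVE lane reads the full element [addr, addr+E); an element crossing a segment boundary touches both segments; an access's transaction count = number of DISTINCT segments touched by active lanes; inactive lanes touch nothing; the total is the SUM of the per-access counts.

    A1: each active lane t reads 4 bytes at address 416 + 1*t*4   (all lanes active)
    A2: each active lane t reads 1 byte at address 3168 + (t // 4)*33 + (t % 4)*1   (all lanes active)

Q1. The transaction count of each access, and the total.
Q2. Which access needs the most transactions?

A1: 1 transaction
A2: 2 transactions

Answer: 1,2; total 3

Answer: A2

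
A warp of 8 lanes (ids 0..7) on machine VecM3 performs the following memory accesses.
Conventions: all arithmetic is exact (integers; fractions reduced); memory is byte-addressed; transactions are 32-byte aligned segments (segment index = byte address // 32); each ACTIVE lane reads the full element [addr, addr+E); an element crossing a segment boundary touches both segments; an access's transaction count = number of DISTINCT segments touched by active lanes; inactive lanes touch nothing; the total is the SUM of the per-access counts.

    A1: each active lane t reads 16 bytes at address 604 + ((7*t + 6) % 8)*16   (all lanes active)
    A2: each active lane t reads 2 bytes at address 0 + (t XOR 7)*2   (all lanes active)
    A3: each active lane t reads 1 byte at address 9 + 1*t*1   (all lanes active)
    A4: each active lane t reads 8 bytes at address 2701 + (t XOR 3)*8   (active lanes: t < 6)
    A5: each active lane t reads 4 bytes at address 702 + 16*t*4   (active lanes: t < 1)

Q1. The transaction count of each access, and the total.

A1: 5 transactions
A2: 1 transaction
A3: 1 transaction
A4: 3 transactions
A5: 2 transactions

Answer: 5,1,1,3,2; total 12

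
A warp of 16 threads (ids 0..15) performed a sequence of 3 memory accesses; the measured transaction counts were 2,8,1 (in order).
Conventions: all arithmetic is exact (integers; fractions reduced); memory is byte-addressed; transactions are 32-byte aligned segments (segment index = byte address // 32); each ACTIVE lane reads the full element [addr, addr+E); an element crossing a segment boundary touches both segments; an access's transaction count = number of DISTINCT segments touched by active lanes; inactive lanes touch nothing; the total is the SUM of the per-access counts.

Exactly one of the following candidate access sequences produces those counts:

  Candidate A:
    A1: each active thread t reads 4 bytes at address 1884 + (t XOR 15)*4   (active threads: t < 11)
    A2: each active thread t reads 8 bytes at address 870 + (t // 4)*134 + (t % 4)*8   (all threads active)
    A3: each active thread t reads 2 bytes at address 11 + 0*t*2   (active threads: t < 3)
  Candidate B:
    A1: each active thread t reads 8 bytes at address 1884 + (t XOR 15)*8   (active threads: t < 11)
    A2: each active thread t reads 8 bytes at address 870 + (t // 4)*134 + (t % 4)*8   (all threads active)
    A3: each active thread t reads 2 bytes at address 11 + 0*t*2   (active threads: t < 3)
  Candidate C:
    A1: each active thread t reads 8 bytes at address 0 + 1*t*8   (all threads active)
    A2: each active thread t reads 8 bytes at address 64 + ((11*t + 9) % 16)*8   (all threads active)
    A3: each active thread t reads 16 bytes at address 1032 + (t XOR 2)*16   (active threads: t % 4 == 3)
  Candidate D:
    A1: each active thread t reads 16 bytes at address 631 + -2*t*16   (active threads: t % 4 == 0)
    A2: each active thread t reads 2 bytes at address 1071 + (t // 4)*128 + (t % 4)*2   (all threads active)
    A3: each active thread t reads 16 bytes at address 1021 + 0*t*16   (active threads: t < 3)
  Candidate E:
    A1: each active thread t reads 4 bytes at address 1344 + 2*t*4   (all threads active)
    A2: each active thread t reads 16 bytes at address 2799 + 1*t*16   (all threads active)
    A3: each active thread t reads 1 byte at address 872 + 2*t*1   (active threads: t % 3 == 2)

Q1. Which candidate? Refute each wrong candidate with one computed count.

B: A1 gives 3 transactions, not 2
C: A1 gives 4 transactions, not 2
D: A1 gives 8 transactions, not 2
E: A1 gives 4 transactions, not 2
A: all counts match (2,8,1)

Answer: A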